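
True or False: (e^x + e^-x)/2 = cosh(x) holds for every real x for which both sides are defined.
True.

Claim: (e^x + e^-x)/2 = cosh(x).
Reasoning: This is exactly the definition of the hyperbolic cosine: cosh(x) := (e^x + e^-x)/2.
So the two sides agree for every real x for which both sides are defined.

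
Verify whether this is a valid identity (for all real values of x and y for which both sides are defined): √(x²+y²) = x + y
No, this is NOT an identity.

Claim: √(x²+y²) = x + y.
Test a specific point where both sides are defined: x = 1, y = 1/2.
LHS = √(x²+y²) ≈ 1.1180
RHS = x + y ≈ 1.5000
Since 1.1180 ≠ 1.5000, the equation fails at this point, so it cannot hold for all real values of x and y for which both sides are defined.
(x+y)² = x² + 2xy + y², not x² + y², so the square root does not split this way.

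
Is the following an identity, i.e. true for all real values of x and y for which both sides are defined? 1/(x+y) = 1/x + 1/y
Claim: 1/(x+y) = 1/x + 1/y.
Test a specific point where both sides are defined: x = -2, y = 4.
LHS = 1/(x+y) ≈ 0.5000
RHS = 1/x + 1/y ≈ -0.2500
Since 0.5000 ≠ -0.2500, the equation fails at this point, so it cannot hold for all real values of x and y for which both sides are defined.
1/x + 1/y = (x+y)/(xy), which is not 1/(x+y).

Conclusion: No, this is NOT an identity.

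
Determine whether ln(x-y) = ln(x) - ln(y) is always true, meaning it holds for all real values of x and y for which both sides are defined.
No, this is NOT an identity.

Claim: ln(x-y) = ln(x) - ln(y).
Test a specific point where both sides are defined: x = 3, y = 2.
LHS = ln(x-y) ≈ 0.0000
RHS = ln(x) - ln(y) ≈ 0.4055
Since 0.0000 ≠ 0.4055, the equation fails at this point, so it cannot hold for all real values of x and y for which both sides are defined.
ln(x) - ln(y) = ln(x/y), not ln(x-y).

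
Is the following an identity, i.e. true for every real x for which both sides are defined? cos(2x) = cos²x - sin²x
Yes, this is an identity.

Claim: cos(2x) = cos²x - sin²x.
Reasoning: Put y = x in the addition formula cos(x+y) = cos(x)cos(y) - sin(x)sin(y): cos(2x) = cos²x - sin²x.
So the two sides agree for every real x for which both sides are defined.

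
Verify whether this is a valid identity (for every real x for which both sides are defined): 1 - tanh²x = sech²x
Claim: 1 - tanh²x = sech²x.
Reasoning: Divide cosh²x - sinh²x = 1 through by cosh²x (never zero): 1 - tanh²x = 1/cosh²x = sech²x.
So the two sides agree for every real x for which both sides are defined.

Conclusion: Yes, this is an identity.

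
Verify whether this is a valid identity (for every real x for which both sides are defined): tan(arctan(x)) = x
Yes, this is an identity.

Claim: tan(arctan(x)) = x.
Reasoning: For every real x, arctan(x) is by definition the angle in (-π/2, π/2) whose tangent equals x. Taking the tangent of that angle returns x.
So the two sides agree for every real x for which both sides are defined.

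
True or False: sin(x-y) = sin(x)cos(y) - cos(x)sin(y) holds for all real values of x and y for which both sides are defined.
Claim: sin(x-y) = sin(x)cos(y) - cos(x)sin(y).
Reasoning: Replace y by -y in sin(x+y) = sin(x)cos(y) + cos(x)sin(y) and use cos(-y) = cos(y), sin(-y) = -sin(y): sin(x-y) = sin(x)cos(y) - cos(x)sin(y).
So the two sides agree for all real values of x and y for which both sides are defined.

Conclusion: True.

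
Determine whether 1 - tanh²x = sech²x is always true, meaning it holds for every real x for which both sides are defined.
Yes, this is an identity.

Claim: 1 - tanh²x = sech²x.
Reasoning: Divide cosh²x - sinh²x = 1 through by cosh²x (never zero): 1 - tanh²x = 1/cosh²x = sech²x.
So the two sides agree for every real x for which both sides are defined.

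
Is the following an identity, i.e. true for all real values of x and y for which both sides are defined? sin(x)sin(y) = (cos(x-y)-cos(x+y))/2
Yes, this is an identity.

Claim: sin(x)sin(y) = (cos(x-y)-cos(x+y))/2.
Reasoning: cos(x-y) = cos(x)cos(y) + sin(x)sin(y) and cos(x+y) = cos(x)cos(y) - sin(x)sin(y). Subtracting, cos(x-y) - cos(x+y) = 2sin(x)sin(y); divide by 2.
So the two sides agree for all real values of x and y for which both sides are defined.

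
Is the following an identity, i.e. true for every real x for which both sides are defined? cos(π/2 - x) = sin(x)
Yes, this is an identity.

Claim: cos(π/2 - x) = sin(x).
Reasoning: Use cos(u - v) = cos(u)cos(v) + sin(u)sin(v) with u = π/2, v = x: cos(π/2)cos(x) + sin(π/2)sin(x) = 0·cos(x) + 1·sin(x) = sin(x).
So the two sides agree for every real x for which both sides are defined.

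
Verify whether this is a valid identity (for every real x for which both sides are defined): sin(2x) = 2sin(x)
No, this is NOT an identity.

Claim: sin(2x) = 2sin(x).
Test a specific point where both sides are defined: x = π/4.
LHS = sin(2x) ≈ 1.0000
RHS = 2sin(x) ≈ 1.4142
Since 1.0000 ≠ 1.4142, the equation fails at this point, so it cannot hold for every real x for which both sides are defined.
The correct double-angle formula is sin(2x) = 2sin(x)cos(x).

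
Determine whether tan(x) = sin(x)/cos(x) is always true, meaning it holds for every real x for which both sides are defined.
Yes, this is an identity.

Claim: tan(x) = sin(x)/cos(x).
Reasoning: For an angle x whose terminal point on the unit circle is (cos x, sin x), tan(x) is defined as the ratio (second coordinate)/(first coordinate) = sin(x)/cos(x), wherever cos(x) ≠ 0.
So the two sides agree for every real x for which both sides are defined.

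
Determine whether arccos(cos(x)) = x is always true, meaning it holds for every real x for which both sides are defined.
No, this is NOT an identity.

Claim: arccos(cos(x)) = x.
Test a specific point where both sides are defined: x = -π/3.
LHS = arccos(cos(x)) ≈ 1.0472
RHS = x ≈ -1.0472
Since 1.0472 ≠ -1.0472, the equation fails at this point, so it cannot hold for every real x for which both sides are defined.
arccos only returns values in [0, π], so arccos(cos(x)) = x holds only for x in that interval, not for all real x.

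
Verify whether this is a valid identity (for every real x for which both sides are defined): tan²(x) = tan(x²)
No, this is NOT an identity.

Claim: tan²(x) = tan(x²).
Test a specific point where both sides are defined: x = π/4.
LHS = tan²(x) ≈ 1.0000
RHS = tan(x²) ≈ 0.7092
Since 1.0000 ≠ 0.7092, the equation fails at this point, so it cannot hold for every real x for which both sides are defined.
tan²(x) means (tan x)², squaring the output; tan(x²) squares the input. These are different functions.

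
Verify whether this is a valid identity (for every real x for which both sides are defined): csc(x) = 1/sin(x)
Claim: csc(x) = 1/sin(x).
Reasoning: csc(x) is by definition the reciprocal of sin(x), wherever sin(x) ≠ 0.
So the two sides agree for every real x for which both sides are defined.

Conclusion: Yes, this is an identity.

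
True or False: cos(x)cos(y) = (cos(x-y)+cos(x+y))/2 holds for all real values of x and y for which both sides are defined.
Claim: cos(x)cos(y) = (cos(x-y)+cos(x+y))/2.
Reasoning: cos(x-y) = cos(x)cos(y) + sin(x)sin(y) and cos(x+y) = cos(x)cos(y) - sin(x)sin(y). Adding, cos(x-y) + cos(x+y) = 2cos(x)cos(y); divide by 2.
So the two sides agree for all real values of x and y for which both sides are defined.

Conclusion: True.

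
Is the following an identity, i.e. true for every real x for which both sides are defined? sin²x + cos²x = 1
Claim: sin²x + cos²x = 1.
Reasoning: The point (cos x, sin x) lies on the unit circle X² + Y² = 1, so cos²x + sin²x = 1 for every real x.
So the two sides agree for every real x for which both sides are defined.

Conclusion: Yes, this is an identity.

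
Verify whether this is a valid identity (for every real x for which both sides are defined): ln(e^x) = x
Claim: ln(e^x) = x.
Reasoning: ln is the inverse of the exponential: ln(e^x) asks for the exponent p with e^p = e^x, and since e^p is one-to-one that exponent is p = x.
So the two sides agree for every real x for which both sides are defined.

Conclusion: Yes, this is an identity.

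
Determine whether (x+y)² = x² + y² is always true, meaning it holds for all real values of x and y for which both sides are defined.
Claim: (x+y)² = x² + y².
Test a specific point where both sides are defined: x = 3/2, y = -2.
LHS = (x+y)² ≈ 0.2500
RHS = x² + y² ≈ 6.2500
Since 0.2500 ≠ 6.2500, the equation fails at this point, so it cannot hold for all real values of x and y for which both sides are defined.
The correct expansion is (x+y)² = x² + 2xy + y²; the cross term 2xy is missing.

Conclusion: No, this is NOT an identity.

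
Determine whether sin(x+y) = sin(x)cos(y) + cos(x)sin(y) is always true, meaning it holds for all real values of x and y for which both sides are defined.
Claim: sin(x+y) = sin(x)cos(y) + cos(x)sin(y).
Reasoning: By Euler's formula e^(i(x+y)) = e^(ix)·e^(iy) = (cos x + i·sin x)(cos y + i·sin y). The imaginary part of the left side is sin(x+y); the imaginary part of the product is sin(x)cos(y) + cos(x)sin(y).
So the two sides agree for all real values of x and y for which both sides are defined.

Conclusion: Yes, this is an identity.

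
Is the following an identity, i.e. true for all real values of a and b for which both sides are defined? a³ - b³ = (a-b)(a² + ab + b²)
Claim: a³ - b³ = (a-b)(a² + ab + b²).
Reasoning: Expand the right side: (a-b)(a² + ab + b²) = a³ + a²b + ab² - a²b - ab² - b³ = a³ - b³ (the middle terms cancel in pairs).
So the two sides agree for all real values of a and b for which both sides are defined.

Conclusion: Yes, this is an identity.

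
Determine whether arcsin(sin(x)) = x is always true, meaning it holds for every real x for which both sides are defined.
No, this is NOT an identity.

Claim: arcsin(sin(x)) = x.
Test a specific point where both sides are defined: x = π.
LHS = arcsin(sin(x)) ≈ 0.0000
RHS = x ≈ 3.1416
Since 0.0000 ≠ 3.1416, the equation fails at this point, so it cannot hold for every real x for which both sides are defined.
arcsin only returns values in [-π/2, π/2], so arcsin(sin(x)) = x holds only for x in that interval, not for all real x.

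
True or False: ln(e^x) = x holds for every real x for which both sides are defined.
True.

Claim: ln(e^x) = x.
Reasoning: ln is the inverse of the exponential: ln(e^x) asks for the exponent p with e^p = e^x, and since e^p is one-to-one that exponent is p = x.
So the two sides agree for every real x for which both sides are defined.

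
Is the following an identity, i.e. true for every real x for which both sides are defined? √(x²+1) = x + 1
No, this is NOT an identity.

Claim: √(x²+1) = x + 1.
Test a specific point where both sides are defined: x = 3/2.
LHS = √(x²+1) ≈ 1.8028
RHS = x + 1 ≈ 2.5000
Since 1.8028 ≠ 2.5000, the equation fails at this point, so it cannot hold for every real x for which both sides are defined.
(x+1)² = x² + 2x + 1 ≠ x² + 1 unless x = 0.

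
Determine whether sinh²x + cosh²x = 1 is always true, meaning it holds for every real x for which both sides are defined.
No, this is NOT an identity.

Claim: sinh²x + cosh²x = 1.
Test a specific point where both sides are defined: x = 3.
LHS = sinh²x + cosh²x ≈ 201.7156
RHS = 1 ≈ 1.0000
Since 201.7156 ≠ 1.0000, the equation fails at this point, so it cannot hold for every real x for which both sides are defined.
The correct hyperbolic identity is cosh²x - sinh²x = 1 (a difference); the sum sinh²x + cosh²x equals cosh(2x).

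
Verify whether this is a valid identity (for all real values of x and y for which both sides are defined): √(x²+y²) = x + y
Claim: √(x²+y²) = x + y.
Test a specific point where both sides are defined: x = -3, y = 3/2.
LHS = √(x²+y²) ≈ 3.3541
RHS = x + y ≈ -1.5000
Since 3.3541 ≠ -1.5000, the equation fails at this point, so it cannot hold for all real values of x and y for which both sides are defined.
(x+y)² = x² + 2xy + y², not x² + y², so the square root does not split this way.

Conclusion: No, this is NOT an identity.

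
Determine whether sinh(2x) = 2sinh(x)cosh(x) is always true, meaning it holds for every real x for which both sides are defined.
Yes, this is an identity.

Claim: sinh(2x) = 2sinh(x)cosh(x).
Reasoning: 2sinh(x)cosh(x) = 2 · (e^x - e^-x)/2 · (e^x + e^-x)/2 = (e^(2x) - e^(-2x))/2 = sinh(2x).
So the two sides agree for every real x for which both sides are defined.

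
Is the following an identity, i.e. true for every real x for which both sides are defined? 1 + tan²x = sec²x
Claim: 1 + tan²x = sec²x.
Reasoning: Start from sin²x + cos²x = 1 and divide every term by cos²x (allowed wherever tan x and sec x are defined): tan²x + 1 = 1/cos²x = sec²x.
So the two sides agree for every real x for which both sides are defined.

Conclusion: Yes, this is an identity.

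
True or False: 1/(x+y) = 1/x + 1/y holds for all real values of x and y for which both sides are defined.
Claim: 1/(x+y) = 1/x + 1/y.
Test a specific point where both sides are defined: x = 3/2, y = 2.
LHS = 1/(x+y) ≈ 0.2857
RHS = 1/x + 1/y ≈ 1.1667
Since 0.2857 ≠ 1.1667, the equation fails at this point, so it cannot hold for all real values of x and y for which both sides are defined.
1/x + 1/y = (x+y)/(xy), which is not 1/(x+y).

Conclusion: False.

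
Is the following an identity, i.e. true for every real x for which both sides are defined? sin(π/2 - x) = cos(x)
Claim: sin(π/2 - x) = cos(x).
Reasoning: Use sin(u - v) = sin(u)cos(v) - cos(u)sin(v) with u = π/2, v = x: sin(π/2)cos(x) - cos(π/2)sin(x) = 1·cos(x) - 0·sin(x) = cos(x).
So the two sides agree for every real x for which both sides are defined.

Conclusion: Yes, this is an identity.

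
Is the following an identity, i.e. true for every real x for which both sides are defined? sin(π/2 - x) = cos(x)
Yes, this is an identity.

Claim: sin(π/2 - x) = cos(x).
Reasoning: Use sin(u - v) = sin(u)cos(v) - cos(u)sin(v) with u = π/2, v = x: sin(π/2)cos(x) - cos(π/2)sin(x) = 1·cos(x) - 0·sin(x) = cos(x).
So the two sides agree for every real x for which both sides are defined.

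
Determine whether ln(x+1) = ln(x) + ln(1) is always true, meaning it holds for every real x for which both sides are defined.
No, this is NOT an identity.

Claim: ln(x+1) = ln(x) + ln(1).
Test a specific point where both sides are defined: x = 1.
LHS = ln(x+1) ≈ 0.6931
RHS = ln(x) + ln(1) ≈ 0.0000
Since 0.6931 ≠ 0.0000, the equation fails at this point, so it cannot hold for every real x for which both sides are defined.
ln(1) = 0, so the right side is just ln(x), which differs from ln(x+1).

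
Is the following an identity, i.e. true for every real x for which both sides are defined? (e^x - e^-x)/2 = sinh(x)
Yes, this is an identity.

Claim: (e^x - e^-x)/2 = sinh(x).
Reasoning: This is exactly the definition of the hyperbolic sine: sinh(x) := (e^x - e^-x)/2.
So the two sides agree for every real x for which both sides are defined.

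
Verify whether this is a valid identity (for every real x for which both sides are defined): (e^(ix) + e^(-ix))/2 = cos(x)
Claim: (e^(ix) + e^(-ix))/2 = cos(x).
Reasoning: By Euler's formula e^(ix) = cos(x) + i·sin(x) and e^(-ix) = cos(x) - i·sin(x). Adding cancels the sine terms: e^(ix) + e^(-ix) = 2cos(x); divide by 2.
So the two sides agree for every real x for which both sides are defined.

Conclusion: Yes, this is an identity.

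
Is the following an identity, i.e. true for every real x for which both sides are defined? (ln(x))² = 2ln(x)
No, this is NOT an identity.

Claim: (ln(x))² = 2ln(x).
Test a specific point where both sides are defined: x = 3/2.
LHS = (ln(x))² ≈ 0.1644
RHS = 2ln(x) ≈ 0.8109
Since 0.1644 ≠ 0.8109, the equation fails at this point, so it cannot hold for every real x for which both sides are defined.
2ln(x) equals ln(x²), which is not the same as (ln x)².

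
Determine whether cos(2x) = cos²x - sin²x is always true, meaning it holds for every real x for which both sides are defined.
Claim: cos(2x) = cos²x - sin²x.
Reasoning: Put y = x in the addition formula cos(x+y) = cos(x)cos(y) - sin(x)sin(y): cos(2x) = cos²x - sin²x.
So the two sides agree for every real x for which both sides are defined.

Conclusion: Yes, this is an identity.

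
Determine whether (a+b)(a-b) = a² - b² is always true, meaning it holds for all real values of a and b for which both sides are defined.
Yes, this is an identity.

Claim: (a+b)(a-b) = a² - b².
Reasoning: Expand: (a+b)(a-b) = a² - ab + ba - b² = a² - b² (the cross terms cancel).
So the two sides agree for all real values of a and b for which both sides are defined.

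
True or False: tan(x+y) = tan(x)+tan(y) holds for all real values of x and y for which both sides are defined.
False.

Claim: tan(x+y) = tan(x)+tan(y).
Test a specific point where both sides are defined: x = π/6, y = 3π/4.
LHS = tan(x+y) ≈ -0.2679
RHS = tan(x)+tan(y) ≈ -0.4226
Since -0.2679 ≠ -0.4226, the equation fails at this point, so it cannot hold for all real values of x and y for which both sides are defined.
The correct formula is tan(x+y) = (tan(x) + tan(y))/(1 - tan(x)tan(y)).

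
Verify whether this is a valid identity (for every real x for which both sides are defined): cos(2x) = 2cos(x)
No, this is NOT an identity.

Claim: cos(2x) = 2cos(x).
Test a specific point where both sides are defined: x = π.
LHS = cos(2x) ≈ 1.0000
RHS = 2cos(x) ≈ -2.0000
Since 1.0000 ≠ -2.0000, the equation fails at this point, so it cannot hold for every real x for which both sides are defined.
The correct double-angle formula is cos(2x) = cos²x - sin²x.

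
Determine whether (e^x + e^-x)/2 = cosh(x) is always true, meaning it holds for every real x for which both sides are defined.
Claim: (e^x + e^-x)/2 = cosh(x).
Reasoning: This is exactly the definition of the hyperbolic cosine: cosh(x) := (e^x + e^-x)/2.
So the two sides agree for every real x for which both sides are defined.

Conclusion: Yes, this is an identity.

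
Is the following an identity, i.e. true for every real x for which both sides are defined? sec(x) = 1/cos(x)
Yes, this is an identity.

Claim: sec(x) = 1/cos(x).
Reasoning: sec(x) is by definition the reciprocal of cos(x), wherever cos(x) ≠ 0.
So the two sides agree for every real x for which both sides are defined.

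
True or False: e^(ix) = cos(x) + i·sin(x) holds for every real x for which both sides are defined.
Claim: e^(ix) = cos(x) + i·sin(x).
Reasoning: Euler's formula. Expand e^(ix) = Σ (ix)^k / k!. Since i² = -1, the even-k terms are Σ (-1)^m x^(2m)/(2m)! = cos(x) and the odd-k terms are i · Σ (-1)^m x^(2m+1)/(2m+1)! = i·sin(x).
So the two sides agree for every real x for which both sides are defined.

Conclusion: True.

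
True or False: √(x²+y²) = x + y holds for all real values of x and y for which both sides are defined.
Claim: √(x²+y²) = x + y.
Test a specific point where both sides are defined: x = 3, y = 2.
LHS = √(x²+y²) ≈ 3.6056
RHS = x + y ≈ 5.0000
Since 3.6056 ≠ 5.0000, the equation fails at this point, so it cannot hold for all real values of x and y for which both sides are defined.
(x+y)² = x² + 2xy + y², not x² + y², so the square root does not split this way.

Conclusion: False.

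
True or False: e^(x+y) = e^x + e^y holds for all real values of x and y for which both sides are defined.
False.

Claim: e^(x+y) = e^x + e^y.
Test a specific point where both sides are defined: x = -1, y = 2.
LHS = e^(x+y) ≈ 2.7183
RHS = e^x + e^y ≈ 7.7569
Since 2.7183 ≠ 7.7569, the equation fails at this point, so it cannot hold for all real values of x and y for which both sides are defined.
The correct rule is e^(x+y) = e^x · e^y (a product, not a sum).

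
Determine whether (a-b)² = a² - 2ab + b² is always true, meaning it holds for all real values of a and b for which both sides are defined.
Yes, this is an identity.

Claim: (a-b)² = a² - 2ab + b².
Reasoning: Expand: (a-b)² = (a-b)(a-b) = a·a - a·b - b·a + b·b = a² - 2ab + b².
So the two sides agree for all real values of a and b for which both sides are defined.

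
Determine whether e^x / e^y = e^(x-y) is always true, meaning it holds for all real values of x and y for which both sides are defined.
Yes, this is an identity.

Claim: e^x / e^y = e^(x-y).
Reasoning: 1/e^y = e^(-y), so e^x / e^y = e^x · e^(-y) = e^(x + (-y)) = e^(x-y) by the product rule for exponents.
So the two sides agree for all real values of x and y for which both sides are defined.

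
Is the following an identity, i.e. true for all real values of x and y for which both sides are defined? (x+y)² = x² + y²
Claim: (x+y)² = x² + y².
Test a specific point where both sides are defined: x = -1, y = 1.
LHS = (x+y)² ≈ 0.0000
RHS = x² + y² ≈ 2.0000
Since 0.0000 ≠ 2.0000, the equation fails at this point, so it cannot hold for all real values of x and y for which both sides are defined.
The correct expansion is (x+y)² = x² + 2xy + y²; the cross term 2xy is missing.

Conclusion: No, this is NOT an identity.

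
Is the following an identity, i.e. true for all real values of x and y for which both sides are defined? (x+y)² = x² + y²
Claim: (x+y)² = x² + y².
Test a specific point where both sides are defined: x = 2, y = 1/2.
LHS = (x+y)² ≈ 6.2500
RHS = x² + y² ≈ 4.2500
Since 6.2500 ≠ 4.2500, the equation fails at this point, so it cannot hold for all real values of x and y for which both sides are defined.
The correct expansion is (x+y)² = x² + 2xy + y²; the cross term 2xy is missing.

Conclusion: No, this is NOT an identity.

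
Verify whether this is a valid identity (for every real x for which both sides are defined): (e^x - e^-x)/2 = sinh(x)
Yes, this is an identity.

Claim: (e^x - e^-x)/2 = sinh(x).
Reasoning: This is exactly the definition of the hyperbolic sine: sinh(x) := (e^x - e^-x)/2.
So the two sides agree for every real x for which both sides are defined.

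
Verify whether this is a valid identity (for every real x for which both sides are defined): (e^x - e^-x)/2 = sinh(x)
Yes, this is an identity.

Claim: (e^x - e^-x)/2 = sinh(x).
Reasoning: This is exactly the definition of the hyperbolic sine: sinh(x) := (e^x - e^-x)/2.
So the two sides agree for every real x for which both sides are defined.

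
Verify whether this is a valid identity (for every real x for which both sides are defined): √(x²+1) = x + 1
No, this is NOT an identity.

Claim: √(x²+1) = x + 1.
Test a specific point where both sides are defined: x = 1.
LHS = √(x²+1) ≈ 1.4142
RHS = x + 1 ≈ 2.0000
Since 1.4142 ≠ 2.0000, the equation fails at this point, so it cannot hold for every real x for which both sides are defined.
(x+1)² = x² + 2x + 1 ≠ x² + 1 unless x = 0.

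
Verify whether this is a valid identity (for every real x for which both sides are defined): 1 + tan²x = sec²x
Claim: 1 + tan²x = sec²x.
Reasoning: Start from sin²x + cos²x = 1 and divide every term by cos²x (allowed wherever tan x and sec x are defined): tan²x + 1 = 1/cos²x = sec²x.
So the two sides agree for every real x for which both sides are defined.

Conclusion: Yes, this is an identity.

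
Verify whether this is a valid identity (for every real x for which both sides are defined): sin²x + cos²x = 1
Claim: sin²x + cos²x = 1.
Reasoning: The point (cos x, sin x) lies on the unit circle X² + Y² = 1, so cos²x + sin²x = 1 for every real x.
So the two sides agree for every real x for which both sides are defined.

Conclusion: Yes, this is an identity.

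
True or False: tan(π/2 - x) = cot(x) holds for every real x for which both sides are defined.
True.

Claim: tan(π/2 - x) = cot(x).
Reasoning: tan(π/2 - x) = sin(π/2 - x)/cos(π/2 - x) = cos(x)/sin(x) = cot(x), using the cofunction identities sin(π/2 - x) = cos(x) and cos(π/2 - x) = sin(x).
So the two sides agree for every real x for which both sides are defined.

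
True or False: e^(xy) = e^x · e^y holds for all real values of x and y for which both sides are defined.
Claim: e^(xy) = e^x · e^y.
Test a specific point where both sides are defined: x = -1, y = -3.
LHS = e^(xy) ≈ 20.0855
RHS = e^x · e^y ≈ 0.0183
Since 20.0855 ≠ 0.0183, the equation fails at this point, so it cannot hold for all real values of x and y for which both sides are defined.
e^x · e^y = e^(x+y), not e^(xy).

Conclusion: False.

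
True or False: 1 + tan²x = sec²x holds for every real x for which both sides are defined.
Claim: 1 + tan²x = sec²x.
Reasoning: Start from sin²x + cos²x = 1 and divide every term by cos²x (allowed wherever tan x and sec x are defined): tan²x + 1 = 1/cos²x = sec²x.
So the two sides agree for every real x for which both sides are defined.

Conclusion: True.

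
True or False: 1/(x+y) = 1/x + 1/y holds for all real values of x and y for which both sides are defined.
False.

Claim: 1/(x+y) = 1/x + 1/y.
Test a specific point where both sides are defined: x = 4, y = 5.
LHS = 1/(x+y) ≈ 0.1111
RHS = 1/x + 1/y ≈ 0.4500
Since 0.1111 ≠ 0.4500, the equation fails at this point, so it cannot hold for all real values of x and y for which both sides are defined.
1/x + 1/y = (x+y)/(xy), which is not 1/(x+y).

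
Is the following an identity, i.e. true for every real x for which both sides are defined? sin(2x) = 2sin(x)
Claim: sin(2x) = 2sin(x).
Test a specific point where both sides are defined: x = π/6.
LHS = sin(2x) ≈ 0.8660
RHS = 2sin(x) ≈ 1.0000
Since 0.8660 ≠ 1.0000, the equation fails at this point, so it cannot hold for every real x for which both sides are defined.
The correct double-angle formula is sin(2x) = 2sin(x)cos(x).

Conclusion: No, this is NOT an identity.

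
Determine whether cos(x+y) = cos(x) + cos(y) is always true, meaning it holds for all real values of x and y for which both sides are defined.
Claim: cos(x+y) = cos(x) + cos(y).
Test a specific point where both sides are defined: x = -π/6, y = 3π/4.
LHS = cos(x+y) ≈ -0.2588
RHS = cos(x) + cos(y) ≈ 0.1589
Since -0.2588 ≠ 0.1589, the equation fails at this point, so it cannot hold for all real values of x and y for which both sides are defined.
The correct expansion is cos(x+y) = cos(x)cos(y) - sin(x)sin(y); cosine is not additive.

Conclusion: No, this is NOT an identity.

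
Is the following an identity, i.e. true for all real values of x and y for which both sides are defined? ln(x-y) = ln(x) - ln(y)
No, this is NOT an identity.

Claim: ln(x-y) = ln(x) - ln(y).
Test a specific point where both sides are defined: x = 4, y = 3/2.
LHS = ln(x-y) ≈ 0.9163
RHS = ln(x) - ln(y) ≈ 0.9808
Since 0.9163 ≠ 0.9808, the equation fails at this point, so it cannot hold for all real values of x and y for which both sides are defined.
ln(x) - ln(y) = ln(x/y), not ln(x-y).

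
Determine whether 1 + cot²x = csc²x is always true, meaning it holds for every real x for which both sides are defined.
Claim: 1 + cot²x = csc²x.
Reasoning: Start from sin²x + cos²x = 1 and divide every term by sin²x (allowed wherever cot x and csc x are defined): 1 + cot²x = 1/sin²x = csc²x.
So the two sides agree for every real x for which both sides are defined.

Conclusion: Yes, this is an identity.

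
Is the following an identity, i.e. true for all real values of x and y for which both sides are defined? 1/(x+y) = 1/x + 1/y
Claim: 1/(x+y) = 1/x + 1/y.
Test a specific point where both sides are defined: x = -2, y = 3/2.
LHS = 1/(x+y) ≈ -2.0000
RHS = 1/x + 1/y ≈ 0.1667
Since -2.0000 ≠ 0.1667, the equation fails at this point, so it cannot hold for all real values of x and y for which both sides are defined.
1/x + 1/y = (x+y)/(xy), which is not 1/(x+y).

Conclusion: No, this is NOT an identity.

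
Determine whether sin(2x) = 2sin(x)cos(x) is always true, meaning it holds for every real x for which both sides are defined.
Claim: sin(2x) = 2sin(x)cos(x).
Reasoning: Put y = x in the addition formula sin(x+y) = sin(x)cos(y) + cos(x)sin(y): sin(2x) = sin(x)cos(x) + cos(x)sin(x) = 2sin(x)cos(x).
So the two sides agree for every real x for which both sides are defined.

Conclusion: Yes, this is an identity.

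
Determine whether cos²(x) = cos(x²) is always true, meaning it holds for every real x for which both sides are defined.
No, this is NOT an identity.

Claim: cos²(x) = cos(x²).
Test a specific point where both sides are defined: x = π/6.
LHS = cos²(x) ≈ 0.7500
RHS = cos(x²) ≈ 0.9627
Since 0.7500 ≠ 0.9627, the equation fails at this point, so it cannot hold for every real x for which both sides are defined.
cos²(x) means (cos x)², squaring the output; cos(x²) squares the input. These are different functions.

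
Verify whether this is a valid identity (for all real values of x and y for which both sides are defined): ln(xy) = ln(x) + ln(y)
Yes, this is an identity.

Claim: ln(xy) = ln(x) + ln(y).
Reasoning: Both sides are simultaneously defined only when x, y > 0. Write x = e^p, y = e^q (p = ln x, q = ln y). Then xy = e^p · e^q = e^(p+q), so ln(xy) = p + q = ln(x) + ln(y).
So the two sides agree for all real values of x and y for which both sides are defined.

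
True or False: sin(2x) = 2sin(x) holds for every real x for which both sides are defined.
Claim: sin(2x) = 2sin(x).
Test a specific point where both sides are defined: x = π/3.
LHS = sin(2x) ≈ 0.8660
RHS = 2sin(x) ≈ 1.7321
Since 0.8660 ≠ 1.7321, the equation fails at this point, so it cannot hold for every real x for which both sides are defined.
The correct double-angle formula is sin(2x) = 2sin(x)cos(x).

Conclusion: False.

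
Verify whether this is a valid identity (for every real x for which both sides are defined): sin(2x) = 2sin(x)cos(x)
Claim: sin(2x) = 2sin(x)cos(x).
Reasoning: Put y = x in the addition formula sin(x+y) = sin(x)cos(y) + cos(x)sin(y): sin(2x) = sin(x)cos(x) + cos(x)sin(x) = 2sin(x)cos(x).
So the two sides agree for every real x for which both sides are defined.

Conclusion: Yes, this is an identity.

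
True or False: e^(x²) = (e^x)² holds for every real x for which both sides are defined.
Claim: e^(x²) = (e^x)².
Test a specific point where both sides are defined: x = -1.
LHS = e^(x²) ≈ 2.7183
RHS = (e^x)² ≈ 0.1353
Since 2.7183 ≠ 0.1353, the equation fails at this point, so it cannot hold for every real x for which both sides are defined.
(e^x)² = e^(2x), and 2x ≠ x² in general.

Conclusion: False.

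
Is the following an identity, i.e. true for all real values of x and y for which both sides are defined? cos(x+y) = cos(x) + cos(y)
Claim: cos(x+y) = cos(x) + cos(y).
Test a specific point where both sides are defined: x = 2π/3, y = π/2.
LHS = cos(x+y) ≈ -0.8660
RHS = cos(x) + cos(y) ≈ -0.5000
Since -0.8660 ≠ -0.5000, the equation fails at this point, so it cannot hold for all real values of x and y for which both sides are defined.
The correct expansion is cos(x+y) = cos(x)cos(y) - sin(x)sin(y); cosine is not additive.

Conclusion: No, this is NOT an identity.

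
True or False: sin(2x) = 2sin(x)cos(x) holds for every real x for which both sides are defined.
Claim: sin(2x) = 2sin(x)cos(x).
Reasoning: Put y = x in the addition formula sin(x+y) = sin(x)cos(y) + cos(x)sin(y): sin(2x) = sin(x)cos(x) + cos(x)sin(x) = 2sin(x)cos(x).
So the two sides agree for every real x for which both sides are defined.

Conclusion: True.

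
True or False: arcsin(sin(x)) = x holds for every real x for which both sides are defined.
False.

Claim: arcsin(sin(x)) = x.
Test a specific point where both sides are defined: x = 2π/3.
LHS = arcsin(sin(x)) ≈ 1.0472
RHS = x ≈ 2.0944
Since 1.0472 ≠ 2.0944, the equation fails at this point, so it cannot hold for every real x for which both sides are defined.
arcsin only returns values in [-π/2, π/2], so arcsin(sin(x)) = x holds only for x in that interval, not for all real x.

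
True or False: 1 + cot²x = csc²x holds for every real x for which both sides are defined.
Claim: 1 + cot²x = csc²x.
Reasoning: Start from sin²x + cos²x = 1 and divide every term by sin²x (allowed wherever cot x and csc x are defined): 1 + cot²x = 1/sin²x = csc²x.
So the two sides agree for every real x for which both sides are defined.

Conclusion: True.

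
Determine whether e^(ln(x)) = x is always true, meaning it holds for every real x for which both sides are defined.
Claim: e^(ln(x)) = x.
Reasoning: For x > 0, ln(x) is by definition the exponent p such that e^p = x. Raising e to that exponent therefore returns x: e^(ln x) = x.
So the two sides agree for every real x for which both sides are defined.

Conclusion: Yes, this is an identity.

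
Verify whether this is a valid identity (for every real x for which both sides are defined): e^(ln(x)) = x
Yes, this is an identity.

Claim: e^(ln(x)) = x.
Reasoning: For x > 0, ln(x) is by definition the exponent p such that e^p = x. Raising e to that exponent therefore returns x: e^(ln x) = x.
So the two sides agree for every real x for which both sides are defined.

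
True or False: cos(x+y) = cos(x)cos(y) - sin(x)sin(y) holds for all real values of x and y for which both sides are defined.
Claim: cos(x+y) = cos(x)cos(y) - sin(x)sin(y).
Reasoning: By Euler's formula e^(i(x+y)) = e^(ix)·e^(iy) = (cos x + i·sin x)(cos y + i·sin y). The real part of the left side is cos(x+y); the real part of the product is cos(x)cos(y) - sin(x)sin(y) (since i·i = -1).
So the two sides agree for all real values of x and y for which both sides are defined.

Conclusion: True.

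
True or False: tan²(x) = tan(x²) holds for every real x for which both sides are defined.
False.

Claim: tan²(x) = tan(x²).
Test a specific point where both sides are defined: x = 2π/3.
LHS = tan²(x) ≈ 3.0000
RHS = tan(x²) ≈ 2.9590
Since 3.0000 ≠ 2.9590, the equation fails at this point, so it cannot hold for every real x for which both sides are defined.
tan²(x) means (tan x)², squaring the output; tan(x²) squares the input. These are different functions.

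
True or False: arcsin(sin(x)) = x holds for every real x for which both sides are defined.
Claim: arcsin(sin(x)) = x.
Test a specific point where both sides are defined: x = π.
LHS = arcsin(sin(x)) ≈ 0.0000
RHS = x ≈ 3.1416
Since 0.0000 ≠ 3.1416, the equation fails at this point, so it cannot hold for every real x for which both sides are defined.
arcsin only returns values in [-π/2, π/2], so arcsin(sin(x)) = x holds only for x in that interval, not for all real x.

Conclusion: False.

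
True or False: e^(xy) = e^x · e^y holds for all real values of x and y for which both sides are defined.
Claim: e^(xy) = e^x · e^y.
Test a specific point where both sides are defined: x = -3, y = 3.
LHS = e^(xy) ≈ 0.0001
RHS = e^x · e^y ≈ 1.0000
Since 0.0001 ≠ 1.0000, the equation fails at this point, so it cannot hold for all real values of x and y for which both sides are defined.
e^x · e^y = e^(x+y), not e^(xy).

Conclusion: False.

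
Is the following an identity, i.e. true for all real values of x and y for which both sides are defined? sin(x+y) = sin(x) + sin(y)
No, this is NOT an identity.

Claim: sin(x+y) = sin(x) + sin(y).
Test a specific point where both sides are defined: x = -π/4, y = -π/2.
LHS = sin(x+y) ≈ -0.7071
RHS = sin(x) + sin(y) ≈ -1.7071
Since -0.7071 ≠ -1.7071, the equation fails at this point, so it cannot hold for all real values of x and y for which both sides are defined.
The correct expansion is sin(x+y) = sin(x)cos(y) + cos(x)sin(y); sine is not additive.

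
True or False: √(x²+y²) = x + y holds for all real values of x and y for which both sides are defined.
False.

Claim: √(x²+y²) = x + y.
Test a specific point where both sides are defined: x = 4, y = 1/2.
LHS = √(x²+y²) ≈ 4.0311
RHS = x + y ≈ 4.5000
Since 4.0311 ≠ 4.5000, the equation fails at this point, so it cannot hold for all real values of x and y for which both sides are defined.
(x+y)² = x² + 2xy + y², not x² + y², so the square root does not split this way.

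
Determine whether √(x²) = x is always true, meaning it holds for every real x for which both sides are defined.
Claim: √(x²) = x.
Test a specific point where both sides are defined: x = -3.
LHS = √(x²) ≈ 3.0000
RHS = x ≈ -3.0000
Since 3.0000 ≠ -3.0000, the equation fails at this point, so it cannot hold for every real x for which both sides are defined.
√(x²) = |x|, which differs from x whenever x < 0 (both sides are defined for every real x).

Conclusion: No, this is NOT an identity.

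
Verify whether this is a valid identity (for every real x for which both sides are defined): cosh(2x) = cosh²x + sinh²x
Claim: cosh(2x) = cosh²x + sinh²x.
Reasoning: cosh²x = (e^(2x) + 2 + e^(-2x))/4 and sinh²x = (e^(2x) - 2 + e^(-2x))/4. Adding gives (2e^(2x) + 2e^(-2x))/4 = (e^(2x) + e^(-2x))/2 = cosh(2x).
So the two sides agree for every real x for which both sides are defined.

Conclusion: Yes, this is an identity.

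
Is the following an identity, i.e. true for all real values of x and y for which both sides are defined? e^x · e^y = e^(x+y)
Claim: e^x · e^y = e^(x+y).
Reasoning: This is the law of exponents for a common base: multiplying powers adds exponents. E.g. from the series, (Σ x^j/j!)(Σ y^k/k!) = Σ_m (Σ_{j+k=m} x^j y^k/(j!k!)) = Σ_m (x+y)^m/m! by the binomial theorem.
So the two sides agree for all real values of x and y for which both sides are defined.

Conclusion: Yes, this is an identity.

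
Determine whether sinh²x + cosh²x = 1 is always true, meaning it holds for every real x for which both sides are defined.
No, this is NOT an identity.

Claim: sinh²x + cosh²x = 1.
Test a specific point where both sides are defined: x = 1.
LHS = sinh²x + cosh²x ≈ 3.7622
RHS = 1 ≈ 1.0000
Since 3.7622 ≠ 1.0000, the equation fails at this point, so it cannot hold for every real x for which both sides are defined.
The correct hyperbolic identity is cosh²x - sinh²x = 1 (a difference); the sum sinh²x + cosh²x equals cosh(2x).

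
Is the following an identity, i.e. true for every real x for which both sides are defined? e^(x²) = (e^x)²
Claim: e^(x²) = (e^x)².
Test a specific point where both sides are defined: x = 3/2.
LHS = e^(x²) ≈ 9.4877
RHS = (e^x)² ≈ 20.0855
Since 9.4877 ≠ 20.0855, the equation fails at this point, so it cannot hold for every real x for which both sides are defined.
(e^x)² = e^(2x), and 2x ≠ x² in general.

Conclusion: No, this is NOT an identity.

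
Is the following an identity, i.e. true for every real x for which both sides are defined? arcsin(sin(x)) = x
Claim: arcsin(sin(x)) = x.
Test a specific point where both sides are defined: x = 2π/3.
LHS = arcsin(sin(x)) ≈ 1.0472
RHS = x ≈ 2.0944
Since 1.0472 ≠ 2.0944, the equation fails at this point, so it cannot hold for every real x for which both sides are defined.
arcsin only returns values in [-π/2, π/2], so arcsin(sin(x)) = x holds only for x in that interval, not for all real x.

Conclusion: No, this is NOT an identity.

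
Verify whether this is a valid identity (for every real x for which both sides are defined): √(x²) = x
Claim: √(x²) = x.
Test a specific point where both sides are defined: x = -2.
LHS = √(x²) ≈ 2.0000
RHS = x ≈ -2.0000
Since 2.0000 ≠ -2.0000, the equation fails at this point, so it cannot hold for every real x for which both sides are defined.
√(x²) = |x|, which differs from x whenever x < 0 (both sides are defined for every real x).

Conclusion: No, this is NOT an identity.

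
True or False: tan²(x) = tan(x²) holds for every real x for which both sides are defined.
Claim: tan²(x) = tan(x²).
Test a specific point where both sides are defined: x = π/4.
LHS = tan²(x) ≈ 1.0000
RHS = tan(x²) ≈ 0.7092
Since 1.0000 ≠ 0.7092, the equation fails at this point, so it cannot hold for every real x for which both sides are defined.
tan²(x) means (tan x)², squaring the output; tan(x²) squares the input. These are different functions.

Conclusion: False.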